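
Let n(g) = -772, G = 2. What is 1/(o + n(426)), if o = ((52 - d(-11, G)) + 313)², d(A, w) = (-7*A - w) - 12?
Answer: 1/90432 ≈ 1.1058e-5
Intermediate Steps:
d(A, w) = -12 - w - 7*A (d(A, w) = (-w - 7*A) - 12 = -12 - w - 7*A)
o = 91204 (o = ((52 - (-12 - 1*2 - 7*(-11))) + 313)² = ((52 - (-12 - 2 + 77)) + 313)² = ((52 - 1*63) + 313)² = ((52 - 63) + 313)² = (-11 + 313)² = 302² = 91204)
1/(o + n(426)) = 1/(91204 - 772) = 1/90432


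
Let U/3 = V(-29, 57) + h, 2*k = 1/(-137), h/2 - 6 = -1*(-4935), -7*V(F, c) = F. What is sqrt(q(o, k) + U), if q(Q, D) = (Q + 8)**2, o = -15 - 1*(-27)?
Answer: sqrt(1472863)/7 ≈ 173.37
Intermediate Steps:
V(F, c) = -F/7
o = 12 (o = -15 + 27 = 12)
h = 9882 (h = 12 + 2*(-1*(-4935)) = 12 + 2*4935 = 12 + 9870 = 9882)
k = -1/274 (k = (1/2)/(-137) = (1/2)*(-1/137) = -1/274 ≈ -0.0036496)
q(Q, D) = (8 + Q)**2
U = 207609/7 (U = 3*(-1/7*(-29) + 9882) = 3*(29/7 + 9882) = 3*(69203/7) = 207609/7 ≈ 29658.)
sqrt(q(o, k) + U) = sqrt((8 + 12)**2 + 207609/7) = sqrt(20**2 + 207609/7) = sqrt(400 + 207609/7) = sqrt(210409/7) = sqrt(1472863)/7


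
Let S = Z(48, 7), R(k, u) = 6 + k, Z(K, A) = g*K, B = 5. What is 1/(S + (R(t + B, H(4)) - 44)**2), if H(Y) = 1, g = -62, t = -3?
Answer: -1/1680 ≈ -0.00059524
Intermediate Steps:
Z(K, A) = -62*K
S = -2976 (S = -62*48 = -2976)
1/(S + (R(t + B, H(4)) - 44)**2) = 1/(-2976 + ((6 + (-3 + 5)) - 44)**2) = 1/(-2976 + ((6 + 2) - 44)**2) = 1/(-2976 + (8 - 44)**2) = 1/(-2976 + (-36)**2) = 1/(-2976 + 1296) = 1/(-1680) = -1/1680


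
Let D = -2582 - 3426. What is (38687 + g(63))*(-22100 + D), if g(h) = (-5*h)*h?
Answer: -529610936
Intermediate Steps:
g(h) = -5*h**2
D = -6008
(38687 + g(63))*(-22100 + D) = (38687 - 5*63**2)*(-22100 - 6008) = (38687 - 5*3969)*(-28108) = (38687 - 19845)*(-28108) = 18842*(-28108) = -529610936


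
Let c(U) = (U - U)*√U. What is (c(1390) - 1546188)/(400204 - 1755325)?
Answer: 515396/451707 ≈ 1.1410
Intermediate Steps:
c(U) = 0 (c(U) = 0*√U = 0)
(c(1390) - 1546188)/(400204 - 1755325) = (0 - 1546188)/(400204 - 1755325) = -1546188/(-1355121) = -1546188*(-1/1355121) = 515396/451707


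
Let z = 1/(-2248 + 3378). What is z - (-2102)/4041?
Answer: 2379301/4566330 ≈ 0.52105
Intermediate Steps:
z = 1/1130 ≈ 0.00088496
z - (-2102)/4041 = 1/1130 - (-2102)/4041 = 1/1130 - 1*(-2102/4041) = 1/1130 + 2102/4041 = 2379301/4566330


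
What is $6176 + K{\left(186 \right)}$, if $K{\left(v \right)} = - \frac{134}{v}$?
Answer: $\frac{574301}{93} \approx 6175.3$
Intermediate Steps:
$6176 + K{\left(186 \right)} = 6176 - \frac{134}{186} = 6176 - \frac{67}{93} = \frac{574301}{93}$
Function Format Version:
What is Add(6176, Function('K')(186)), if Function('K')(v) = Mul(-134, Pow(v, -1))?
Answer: Rational(574301, 93) ≈ 6175.3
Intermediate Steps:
Add(6176, Function('K')(186)) = Add(6176, Mul(-134, Pow(186, -1))) = Add(6176, Mul(-134, Rational(1, 186))) = Add(6176, Rational(-67, 93)) = Rational(574301, 93)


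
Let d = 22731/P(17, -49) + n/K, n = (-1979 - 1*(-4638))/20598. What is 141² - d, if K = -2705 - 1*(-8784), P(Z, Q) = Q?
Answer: 124827074619509/6135546858 ≈ 20345.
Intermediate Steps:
n = 2659/20598 (n = (-1979 + 4638)*(1/20598) = 2659*(1/20598) = 2659/20598 ≈ 0.12909)
K = 6079 (K = -2705 + 8784 = 6079)
d = -2846267535611/6135546858 (d = 22731/(-49) + (2659/20598)/6079 = 22731*(-1/49) + (2659/20598)*(1/6079) = -22731/49 + 2659/125215242 = -2846267535611/6135546858 ≈ -463.90)
141² - d = 141² - 1*(-2846267535611/6135546858) = 19881 + 2846267535611/6135546858 = 124827074619509/6135546858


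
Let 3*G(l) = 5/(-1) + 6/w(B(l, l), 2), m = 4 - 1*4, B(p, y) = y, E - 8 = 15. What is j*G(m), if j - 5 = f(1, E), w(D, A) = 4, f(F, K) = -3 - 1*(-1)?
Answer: -7/2 ≈ -3.5000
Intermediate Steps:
E = 23 (E = 8 + 15 = 23)
f(F, K) = -2 (f(F, K) = -3 + 1 = -2)
j = 3 (j = 5 - 2 = 3)
m = 0 (m = 4 - 4 = 0)
G(l) = -7/6 (G(l) = (5/(-1) + 6/4)/3 = (5*(-1) + 6*(1/4))/3 = (-5 + 3/2)/3 = (1/3)*(-7/2) = -7/6)
j*G(m) = 3*(-7/6) = -7/2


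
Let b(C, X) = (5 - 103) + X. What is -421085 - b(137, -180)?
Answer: -420807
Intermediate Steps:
b(C, X) = -98 + X
-421085 - b(137, -180) = -421085 - (-98 - 180) = -421085 - 1*(-278) = -421085 + 278 = -420807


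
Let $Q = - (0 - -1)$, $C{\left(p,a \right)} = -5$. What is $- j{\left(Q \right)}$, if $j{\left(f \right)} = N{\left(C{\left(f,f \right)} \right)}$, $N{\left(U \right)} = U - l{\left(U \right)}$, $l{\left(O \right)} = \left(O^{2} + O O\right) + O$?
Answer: $50$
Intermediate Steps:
$l{\left(O \right)} = O + 2 O^{2}$ ($l{\left(O \right)} = \left(O^{2} + O^{2}\right) + O = 2 O^{2} + O = O + 2 O^{2}$)
$N{\left(U \right)} = U - U \left(1 + 2 U\right)$
$Q = -1$ ($Q = - (0 + 1) = \left(-1\right) 1 = -1$)
$j{\left(f \right)} = -50$ ($j{\left(f \right)} = - 2 \left(-5\right)^{2} = \left(-2\right) 25 = -50$)
$- j{\left(Q \right)} = \left(-1\right) \left(-50\right) = 50$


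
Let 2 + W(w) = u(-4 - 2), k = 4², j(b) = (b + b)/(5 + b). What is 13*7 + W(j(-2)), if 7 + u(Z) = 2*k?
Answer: 114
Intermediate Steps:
j(b) = 2*b/(5 + b) (j(b) = (2*b)/(5 + b) = 2*b/(5 + b))
k = 16
u(Z) = 25 (u(Z) = -7 + 2*16 = -7 + 32 = 25)
W(w) = 23 (W(w) = -2 + 25 = 23)
13*7 + W(j(-2)) = 13*7 + 23 = 91 + 23 = 114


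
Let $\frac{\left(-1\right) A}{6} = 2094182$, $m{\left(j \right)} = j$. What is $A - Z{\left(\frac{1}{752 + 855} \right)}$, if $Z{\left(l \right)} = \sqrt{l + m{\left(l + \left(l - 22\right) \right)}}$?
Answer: $-12565092 - \frac{i \sqrt{56809057}}{1607} \approx -1.2565 \cdot 10^{7} - 4.6902 i$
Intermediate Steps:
$A = -12565092$ ($A = \left(-6\right) 2094182 = -12565092$)
$Z{\left(l \right)} = \sqrt{-22 + 3 l}$ ($Z{\left(l \right)} = \sqrt{l + \left(l + \left(l - 22\right)\right)} = \sqrt{l + \left(l + \left(-22 + l\right)\right)} = \sqrt{l + \left(-22 + 2 l\right)} = \sqrt{-22 + 3 l}$)
$A - Z{\left(\frac{1}{752 + 855} \right)} = -12565092 - \sqrt{-22 + \frac{3}{752 + 855}} = -12565092 - \sqrt{-22 + \frac{3}{1607}} = -12565092 - \sqrt{- \frac{35351}{1607}} = -12565092 - \frac{i \sqrt{56809057}}{1607}$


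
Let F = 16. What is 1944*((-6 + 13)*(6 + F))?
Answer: 299376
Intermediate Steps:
1944*((-6 + 13)*(6 + F)) = 1944*((-6 + 13)*(6 + 16)) = 1944*(7*22) = 1944*154 = 299376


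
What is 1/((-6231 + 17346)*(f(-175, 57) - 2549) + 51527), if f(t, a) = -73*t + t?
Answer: 1/111768392 ≈ 8.9471e-9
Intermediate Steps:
f(t, a) = -72*t
1/((-6231 + 17346)*(f(-175, 57) - 2549) + 51527) = 1/((-6231 + 17346)*(-72*(-175) - 2549) + 51527) = 1/(11115*(12600 - 2549) + 51527) = 1/(11115*10051 + 51527) = 1/(111716865 + 51527) = 1/111768392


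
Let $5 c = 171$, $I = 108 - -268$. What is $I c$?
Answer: $\frac{64296}{5} \approx 12859.0$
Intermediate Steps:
$I = 376$ ($I = 108 + 268 = 376$)
$c = \frac{171}{5}$ ($c = \frac{1}{5} \cdot 171 = \frac{171}{5} \approx 34.2$)
$I c = 376 \cdot \frac{171}{5} = \frac{64296}{5}$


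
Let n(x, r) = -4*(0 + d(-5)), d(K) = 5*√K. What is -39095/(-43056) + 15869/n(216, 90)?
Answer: 39095/43056 + 15869*I*√5/100 ≈ 0.908 + 354.84*I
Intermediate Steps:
n(x, r) = -20*I*√5 (n(x, r) = -4*(0 + 5*√(-5)) = -4*(0 + 5*(I*√5)) = -4*(0 + 5*I*√5) = -20*I*√5)
-39095/(-43056) + 15869/n(216, 90) = -39095/(-43056) + 15869/((-20*I*√5)) = -39095*(-1/43056) + 15869*(I*√5/100) = 39095/43056 + 15869*I*√5/100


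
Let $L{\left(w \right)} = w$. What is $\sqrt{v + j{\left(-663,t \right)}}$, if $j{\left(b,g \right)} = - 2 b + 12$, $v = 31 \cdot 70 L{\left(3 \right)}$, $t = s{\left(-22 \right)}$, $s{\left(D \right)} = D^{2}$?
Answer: $6 \sqrt{218} \approx 88.589$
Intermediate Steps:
$t = 484$ ($t = \left(-22\right)^{2} = 484$)
$v = 6510$ ($v = 31 \cdot 70 \cdot 3 = 2170 \cdot 3 = 6510$)
$j{\left(b,g \right)} = 12 - 2 b$
$\sqrt{v + j{\left(-663,t \right)}} = \sqrt{6510 + \left(12 - -1326\right)} = \sqrt{6510 + \left(12 + 1326\right)} = \sqrt{6510 + 1338} = \sqrt{7848} = 6 \sqrt{218}$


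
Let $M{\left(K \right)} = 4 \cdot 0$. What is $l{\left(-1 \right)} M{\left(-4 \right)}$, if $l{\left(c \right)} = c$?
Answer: $0$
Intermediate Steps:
$M{\left(K \right)} = 0$
$l{\left(-1 \right)} M{\left(-4 \right)} = \left(-1\right) 0 = 0$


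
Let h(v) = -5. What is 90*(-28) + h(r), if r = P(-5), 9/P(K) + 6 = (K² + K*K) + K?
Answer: -2525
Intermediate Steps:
P(K) = 9/(-6 + K + 2*K²) (P(K) = 9/(-6 + ((K² + K*K) + K)) = 9/(-6 + ((K² + K²) + K)) = 9/(-6 + (2*K² + K)) = 9/(-6 + (K + 2*K²)) = 9/(-6 + K + 2*K²))
r = 3/13 (r = 9/(-6 - 5 + 2*(-5)²) = 9/(-6 - 5 + 2*25) = 9/(-6 - 5 + 50) = 9/39 = 9*(1/39) = 3/13 ≈ 0.23077)
90*(-28) + h(r) = 90*(-28) - 5 = -2520 - 5 = -2525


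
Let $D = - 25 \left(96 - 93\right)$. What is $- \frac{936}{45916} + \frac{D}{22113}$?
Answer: $- \frac{154753}{6508593} \approx -0.023777$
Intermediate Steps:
$D = -75$ ($D = \left(-25\right) 3 = -75$)
$- \frac{936}{45916} + \frac{D}{22113} = - \frac{936}{45916} - \frac{75}{22113} = \left(-936\right) \frac{1}{45916} - \frac{25}{7371} = - \frac{18}{883} - \frac{25}{7371} = - \frac{154753}{6508593}$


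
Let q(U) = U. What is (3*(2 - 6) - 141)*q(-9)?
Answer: 1377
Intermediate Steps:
(3*(2 - 6) - 141)*q(-9) = (3*(2 - 6) - 141)*(-9) = (3*(-4) - 141)*(-9) = (-12 - 141)*(-9) = -153*(-9) = 1377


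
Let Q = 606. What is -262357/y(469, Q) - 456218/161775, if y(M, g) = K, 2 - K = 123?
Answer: 42387601297/19574775 ≈ 2165.4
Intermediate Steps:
K = -121 (K = 2 - 1*123 = 2 - 123 = -121)
y(M, g) = -121
-262357/y(469, Q) - 456218/161775 = -262357/(-121) - 456218/161775 = -262357*(-1/121) - 456218*1/161775 = 262357/121 - 456218/161775 = 42387601297/19574775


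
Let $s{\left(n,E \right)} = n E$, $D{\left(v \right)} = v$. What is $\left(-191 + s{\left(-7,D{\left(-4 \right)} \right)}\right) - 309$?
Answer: $-472$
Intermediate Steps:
$s{\left(n,E \right)} = E n$
$\left(-191 + s{\left(-7,D{\left(-4 \right)} \right)}\right) - 309 = \left(-191 - -28\right) - 309 = \left(-191 + 28\right) - 309 = -163 - 309 = -472$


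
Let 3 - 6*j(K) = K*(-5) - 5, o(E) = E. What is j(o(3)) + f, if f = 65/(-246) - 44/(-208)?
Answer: 24181/6396 ≈ 3.7806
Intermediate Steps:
f = -337/6396 (f = 65*(-1/246) - 44*(-1/208) = -65/246 + 11/52 = -337/6396 ≈ -0.052689)
j(K) = 4/3 + 5*K/6 (j(K) = ½ - (K*(-5) - 5)/6 = ½ - (-5*K - 5)/6 = ½ - (-5 - 5*K)/6 = ½ + (⅚ + 5*K/6) = 4/3 + 5*K/6)
j(o(3)) + f = (4/3 + (⅚)*3) - 337/6396 = (4/3 + 5/2) - 337/6396 = 23/6 - 337/6396 = 24181/6396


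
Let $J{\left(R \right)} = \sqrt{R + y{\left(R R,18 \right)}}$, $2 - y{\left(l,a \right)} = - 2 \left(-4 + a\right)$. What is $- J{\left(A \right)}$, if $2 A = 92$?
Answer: $- 2 \sqrt{19} \approx -8.7178$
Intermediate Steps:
$A = 46$ ($A = \frac{1}{2} \cdot 92 = 46$)
$y{\left(l,a \right)} = -6 + 2 a$ ($y{\left(l,a \right)} = 2 - - 2 \left(-4 + a\right) = 2 - \left(8 - 2 a\right) = 2 + \left(-8 + 2 a\right) = -6 + 2 a$)
$J{\left(R \right)} = \sqrt{30 + R}$ ($J{\left(R \right)} = \sqrt{R + \left(-6 + 2 \cdot 18\right)} = \sqrt{R + \left(-6 + 36\right)} = \sqrt{R + 30} = \sqrt{30 + R}$)
$- J{\left(A \right)} = - \sqrt{30 + 46} = - \sqrt{76} = - 2 \sqrt{19}$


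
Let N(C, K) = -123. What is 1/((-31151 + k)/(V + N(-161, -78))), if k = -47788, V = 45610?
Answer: -45487/78939 ≈ -0.57623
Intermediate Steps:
1/((-31151 + k)/(V + N(-161, -78))) = 1/((-31151 - 47788)/(45610 - 123)) = 1/(-78939/45487) = -45487/78939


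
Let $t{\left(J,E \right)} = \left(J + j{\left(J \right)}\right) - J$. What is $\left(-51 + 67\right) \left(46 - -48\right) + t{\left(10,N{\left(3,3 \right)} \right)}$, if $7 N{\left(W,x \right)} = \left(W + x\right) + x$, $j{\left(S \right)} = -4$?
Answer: $1500$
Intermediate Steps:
$N{\left(W,x \right)} = \frac{W}{7} + \frac{2 x}{7}$ ($N{\left(W,x \right)} = \frac{\left(W + x\right) + x}{7} = \frac{W + 2 x}{7} = \frac{W}{7} + \frac{2 x}{7}$)
$t{\left(J,E \right)} = -4$ ($t{\left(J,E \right)} = \left(J - 4\right) - J = \left(-4 + J\right) - J = -4$)
$\left(-51 + 67\right) \left(46 - -48\right) + t{\left(10,N{\left(3,3 \right)} \right)} = \left(-51 + 67\right) \left(46 - -48\right) - 4 = 16 \left(46 + 48\right) - 4 = 16 \cdot 94 - 4 = 1504 - 4 = 1500$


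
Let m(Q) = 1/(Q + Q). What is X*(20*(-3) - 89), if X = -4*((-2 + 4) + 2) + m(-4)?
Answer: 19221/8 ≈ 2402.6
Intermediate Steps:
m(Q) = 1/(2*Q)
X = -129/8 (X = -4*((-2 + 4) + 2) + (½)/(-4) = -4*(2 + 2) + (½)*(-¼) = -4*4 - ⅛ = -16 - ⅛ = -129/8 ≈ -16.125)
X*(20*(-3) - 89) = -129*(20*(-3) - 89)/8 = -129*(-60 - 89)/8 = -129/8*(-149) = 19221/8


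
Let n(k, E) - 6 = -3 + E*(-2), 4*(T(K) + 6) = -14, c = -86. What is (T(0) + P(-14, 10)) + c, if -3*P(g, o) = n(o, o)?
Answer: -539/6 ≈ -89.833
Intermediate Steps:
T(K) = -19/2 (T(K) = -6 + (¼)*(-14) = -6 - 7/2 = -19/2)
n(k, E) = 3 - 2*E (n(k, E) = 6 + (-3 + E*(-2)) = 6 + (-3 - 2*E) = 3 - 2*E)
P(g, o) = -1 + 2*o/3 (P(g, o) = -(3 - 2*o)/3 = -1 + 2*o/3)
(T(0) + P(-14, 10)) + c = (-19/2 + (-1 + (⅔)*10)) - 86 = (-19/2 + (-1 + 20/3)) - 86 = (-19/2 + 17/3) - 86 = -23/6 - 86 = -539/6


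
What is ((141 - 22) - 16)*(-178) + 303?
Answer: -18031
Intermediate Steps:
((141 - 22) - 16)*(-178) + 303 = (119 - 16)*(-178) + 303 = 103*(-178) + 303 = -18334 + 303 = -18031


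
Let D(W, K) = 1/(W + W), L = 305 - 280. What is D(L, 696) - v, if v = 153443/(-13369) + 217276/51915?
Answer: 50751115337/6940516350 ≈ 7.3123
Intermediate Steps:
L = 25
D(W, K) = 1/(2*W)
v = -5061230501/694051635 (v = 153443*(-1/13369) + 217276*(1/51915) = -153443/13369 + 217276/51915 = -5061230501/694051635 ≈ -7.2923)
D(L, 696) - v = (½)/25 - 1*(-5061230501/694051635) = (½)*(1/25) + 5061230501/694051635 = 1/50 + 5061230501/694051635 = 50751115337/6940516350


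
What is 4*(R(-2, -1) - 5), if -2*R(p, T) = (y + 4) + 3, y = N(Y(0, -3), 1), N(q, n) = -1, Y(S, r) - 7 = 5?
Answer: -32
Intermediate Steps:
Y(S, r) = 12 (Y(S, r) = 7 + 5 = 12)
y = -1
R(p, T) = -3 (R(p, T) = -((-1 + 4) + 3)/2 = -(3 + 3)/2 = -1/2*6 = -3)
4*(R(-2, -1) - 5) = 4*(-3 - 5) = 4*(-8) = -32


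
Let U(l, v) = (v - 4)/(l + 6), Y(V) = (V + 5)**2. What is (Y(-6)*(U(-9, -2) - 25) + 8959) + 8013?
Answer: 16949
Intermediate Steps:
Y(V) = (5 + V)**2
U(l, v) = (-4 + v)/(6 + l)
(Y(-6)*(U(-9, -2) - 25) + 8959) + 8013 = ((5 - 6)**2*((-4 - 2)/(6 - 9) - 25) + 8959) + 8013 = ((-1)**2*(-6/(-3) - 25) + 8959) + 8013 = (1*(-1/3*(-6) - 25) + 8959) + 8013 = (1*(2 - 25) + 8959) + 8013 = (1*(-23) + 8959) + 8013 = (-23 + 8959) + 8013 = 8936 + 8013 = 16949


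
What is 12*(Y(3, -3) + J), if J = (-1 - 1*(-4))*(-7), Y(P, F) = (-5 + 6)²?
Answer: -240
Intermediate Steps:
Y(P, F) = 1 (Y(P, F) = 1² = 1)
J = -21 (J = (-1 + 4)*(-7) = 3*(-7) = -21)
12*(Y(3, -3) + J) = 12*(1 - 21) = 12*(-20) = -240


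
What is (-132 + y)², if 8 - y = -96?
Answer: 784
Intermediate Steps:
y = 104 (y = 8 - 1*(-96) = 8 + 96 = 104)
(-132 + y)² = (-132 + 104)² = (-28)² = 784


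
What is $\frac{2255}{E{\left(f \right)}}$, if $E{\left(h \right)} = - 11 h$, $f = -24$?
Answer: $\frac{205}{24} \approx 8.5417$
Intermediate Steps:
$\frac{2255}{E{\left(f \right)}} = \frac{2255}{\left(-11\right) \left(-24\right)} = \frac{2255}{264} = 2255 \cdot \frac{1}{264} = \frac{205}{24}$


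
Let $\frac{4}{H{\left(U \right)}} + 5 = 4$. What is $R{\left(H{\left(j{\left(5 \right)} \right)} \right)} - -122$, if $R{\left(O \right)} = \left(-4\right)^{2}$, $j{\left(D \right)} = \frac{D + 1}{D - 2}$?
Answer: $138$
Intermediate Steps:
$j{\left(D \right)} = \frac{1 + D}{-2 + D}$
$H{\left(U \right)} = -4$ ($H{\left(U \right)} = \frac{4}{-5 + 4} = \frac{4}{-1} = 4 \left(-1\right) = -4$)
$R{\left(O \right)} = 16$
$R{\left(H{\left(j{\left(5 \right)} \right)} \right)} - -122 = 16 - -122 = 16 + 122 = 138$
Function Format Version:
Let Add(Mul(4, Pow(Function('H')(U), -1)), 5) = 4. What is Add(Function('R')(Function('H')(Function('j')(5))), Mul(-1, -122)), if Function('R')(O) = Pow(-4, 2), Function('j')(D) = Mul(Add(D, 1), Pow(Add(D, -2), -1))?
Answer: 138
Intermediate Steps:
Function('j')(D) = Mul(Pow(Add(-2, D), -1), Add(1, D)) (Function('j')(D) = Mul(Add(1, D), Pow(Add(-2, D), -1)) = Mul(Pow(Add(-2, D), -1), Add(1, D)))
Function('H')(U) = -4 (Function('H')(U) = Mul(4, Pow(Add(-5, 4), -1)) = Mul(4, Pow(-1, -1)) = Mul(4, -1) = -4)
Function('R')(O) = 16
Add(Function('R')(Function('H')(Function('j')(5))), Mul(-1, -122)) = Add(16, Mul(-1, -122)) = Add(16, 122) = 138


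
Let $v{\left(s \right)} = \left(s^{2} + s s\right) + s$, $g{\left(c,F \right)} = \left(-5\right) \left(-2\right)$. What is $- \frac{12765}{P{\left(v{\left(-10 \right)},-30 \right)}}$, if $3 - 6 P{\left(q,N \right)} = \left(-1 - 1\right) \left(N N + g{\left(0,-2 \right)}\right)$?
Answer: $- \frac{76590}{1823} \approx -42.013$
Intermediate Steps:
$g{\left(c,F \right)} = 10$
$v{\left(s \right)} = s + 2 s^{2}$ ($v{\left(s \right)} = \left(s^{2} + s^{2}\right) + s = 2 s^{2} + s = s + 2 s^{2}$)
$P{\left(q,N \right)} = \frac{23}{6} + \frac{N^{2}}{3}$ ($P{\left(q,N \right)} = \frac{1}{2} - \frac{\left(-1 - 1\right) \left(N N + 10\right)}{6} = \frac{1}{2} - \frac{\left(-2\right) \left(N^{2} + 10\right)}{6} = \frac{1}{2} - \frac{\left(-2\right) \left(10 + N^{2}\right)}{6} = \frac{1}{2} - \frac{-20 - 2 N^{2}}{6} = \frac{1}{2} + \left(\frac{10}{3} + \frac{N^{2}}{3}\right) = \frac{23}{6} + \frac{N^{2}}{3}$)
$- \frac{12765}{P{\left(v{\left(-10 \right)},-30 \right)}} = - \frac{12765}{\frac{23}{6} + \frac{\left(-30\right)^{2}}{3}} = - \frac{12765}{\frac{23}{6} + \frac{1}{3} \cdot 900} = - \frac{12765}{\frac{23}{6} + 300} = - \frac{12765}{\frac{1823}{6}} = \left(-12765\right) \frac{6}{1823} = - \frac{76590}{1823}$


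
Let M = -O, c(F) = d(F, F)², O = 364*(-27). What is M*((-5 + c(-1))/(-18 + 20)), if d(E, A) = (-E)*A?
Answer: -19656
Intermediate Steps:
d(E, A) = -A*E
O = -9828
c(F) = F⁴ (c(F) = (-F*F)² = (-F²)² = F⁴)
M = 9828 (M = -1*(-9828) = 9828)
M*((-5 + c(-1))/(-18 + 20)) = 9828*((-5 + (-1)⁴)/(-18 + 20)) = 9828*((-5 + 1)/2) = 9828*(-4*½) = 9828*(-2) = -19656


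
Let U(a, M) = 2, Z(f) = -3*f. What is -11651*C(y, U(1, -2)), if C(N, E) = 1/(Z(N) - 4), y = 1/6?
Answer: 23302/9 ≈ 2589.1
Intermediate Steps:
y = 1/6 (y = 1*(1/6) = 1/6 ≈ 0.16667)
C(N, E) = 1/(-4 - 3*N) (C(N, E) = 1/(-3*N - 4) = 1/(-4 - 3*N))
-11651*C(y, U(1, -2)) = -(-11651)/(4 + 3*(1/6)) = -(-11651)/(4 + 1/2) = -(-11651)/9/2 = -(-11651)*2/9 = -11651*(-2/9) = 23302/9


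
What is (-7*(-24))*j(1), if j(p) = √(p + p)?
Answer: 168*√2 ≈ 237.59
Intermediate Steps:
j(p) = √2*√p (j(p) = √(2*p) = √2*√p)
(-7*(-24))*j(1) = (-7*(-24))*(√2*√1) = 168*(√2*1) = 168*√2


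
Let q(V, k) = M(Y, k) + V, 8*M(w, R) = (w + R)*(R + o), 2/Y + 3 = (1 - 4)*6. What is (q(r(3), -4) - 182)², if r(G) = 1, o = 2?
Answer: 57138481/1764 ≈ 32391.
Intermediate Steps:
Y = -2/21 (Y = 2/(-3 + (1 - 4)*6) = 2/(-3 - 3*6) = 2/(-3 - 18) = 2/(-21) = 2*(-1/21) = -2/21 ≈ -0.095238)
M(w, R) = (2 + R)*(R + w)/8 (M(w, R) = ((w + R)*(R + 2))/8 = ((R + w)*(2 + R))/8 = ((2 + R)*(R + w))/8 = (2 + R)*(R + w)/8)
q(V, k) = -1/42 + V + k²/8 + 5*k/21 (q(V, k) = (k/4 + (¼)*(-2/21) + k²/8 + (⅛)*k*(-2/21)) + V = (k/4 - 1/42 + k²/8 - k/84) + V = (-1/42 + k²/8 + 5*k/21) + V = -1/42 + V + k²/8 + 5*k/21)
(q(r(3), -4) - 182)² = ((-1/42 + 1 + (⅛)*(-4)² + (5/21)*(-4)) - 182)² = ((-1/42 + 1 + (⅛)*16 - 20/21) - 182)² = ((-1/42 + 1 + 2 - 20/21) - 182)² = (85/42 - 182)² = (-7559/42)² = 57138481/1764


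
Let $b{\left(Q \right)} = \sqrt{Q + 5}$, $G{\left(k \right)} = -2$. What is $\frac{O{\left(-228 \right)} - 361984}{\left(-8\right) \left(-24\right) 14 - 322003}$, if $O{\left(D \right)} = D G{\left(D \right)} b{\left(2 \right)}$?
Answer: $\frac{361984}{319315} - \frac{456 \sqrt{7}}{319315} \approx 1.1298$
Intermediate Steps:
$b{\left(Q \right)} = \sqrt{5 + Q}$
$O{\left(D \right)} = - 2 D \sqrt{7}$ ($O{\left(D \right)} = D \left(-2\right) \sqrt{5 + 2} = - 2 D \sqrt{7}$)
$\frac{O{\left(-228 \right)} - 361984}{\left(-8\right) \left(-24\right) 14 - 322003} = \frac{\left(-2\right) \left(-228\right) \sqrt{7} - 361984}{\left(-8\right) \left(-24\right) 14 - 322003} = \frac{456 \sqrt{7} - 361984}{192 \cdot 14 - 322003} = \frac{-361984 + 456 \sqrt{7}}{2688 - 322003} = \frac{-361984 + 456 \sqrt{7}}{-319315} = \left(-361984 + 456 \sqrt{7}\right) \left(- \frac{1}{319315}\right) = \frac{361984}{319315} - \frac{456 \sqrt{7}}{319315}$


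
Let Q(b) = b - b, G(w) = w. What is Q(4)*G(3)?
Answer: 0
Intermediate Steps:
Q(b) = 0
Q(4)*G(3) = 0*3 = 0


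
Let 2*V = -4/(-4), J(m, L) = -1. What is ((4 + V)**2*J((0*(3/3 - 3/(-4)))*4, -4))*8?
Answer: -162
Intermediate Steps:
V = 1/2 (V = (-4/(-4))/2 = (-4*(-1/4))/2 = (1/2)*1 = 1/2 ≈ 0.50000)
((4 + V)**2*J((0*(3/3 - 3/(-4)))*4, -4))*8 = ((4 + 1/2)**2*(-1))*8 = ((9/2)**2*(-1))*8 = ((81/4)*(-1))*8 = -81/4*8 = -162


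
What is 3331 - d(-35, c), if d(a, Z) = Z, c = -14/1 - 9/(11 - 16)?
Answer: 16716/5 ≈ 3343.2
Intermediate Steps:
c = -61/5 (c = -14*1 - 9/(-5) = -14 - 9*(-1/5) = -14 + 9/5 = -61/5 ≈ -12.200)
3331 - d(-35, c) = 3331 - 1*(-61/5) = 3331 + 61/5 = 16716/5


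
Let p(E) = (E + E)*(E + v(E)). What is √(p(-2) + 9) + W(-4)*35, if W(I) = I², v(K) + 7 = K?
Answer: 560 + √53 ≈ 567.28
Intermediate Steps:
v(K) = -7 + K
p(E) = 2*E*(-7 + 2*E) (p(E) = (E + E)*(E + (-7 + E)) = (2*E)*(-7 + 2*E) = 2*E*(-7 + 2*E))
√(p(-2) + 9) + W(-4)*35 = √(2*(-2)*(-7 + 2*(-2)) + 9) + (-4)²*35 = √(2*(-2)*(-7 - 4) + 9) + 16*35 = √(2*(-2)*(-11) + 9) + 560 = √(44 + 9) + 560 = √53 + 560 = 560 + √53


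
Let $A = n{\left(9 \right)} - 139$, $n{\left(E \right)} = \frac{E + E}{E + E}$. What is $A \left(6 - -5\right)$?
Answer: $-1518$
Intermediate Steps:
$n{\left(E \right)} = 1$ ($n{\left(E \right)} = \frac{2 E}{2 E} = 2 E \frac{1}{2 E} = 1$)
$A = -138$ ($A = 1 - 139 = -138$)
$A \left(6 - -5\right) = - 138 \left(6 - -5\right) = - 138 \left(6 + 5\right) = \left(-138\right) 11 = -1518$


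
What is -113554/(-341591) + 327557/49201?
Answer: 117477493541/16806618791 ≈ 6.9900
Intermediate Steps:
-113554/(-341591) + 327557/49201 = -113554*(-1/341591) + 327557*(1/49201) = 113554/341591 + 327557/49201 = 117477493541/16806618791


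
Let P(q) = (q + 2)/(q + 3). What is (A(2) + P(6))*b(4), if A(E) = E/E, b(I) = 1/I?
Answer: 17/36 ≈ 0.47222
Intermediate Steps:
A(E) = 1
P(q) = (2 + q)/(3 + q)
(A(2) + P(6))*b(4) = (1 + (2 + 6)/(3 + 6))/4 = (1 + 8/9)*(¼) = (17/9)*(¼) = 17/36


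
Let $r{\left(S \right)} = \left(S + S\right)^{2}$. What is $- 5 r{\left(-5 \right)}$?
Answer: $-500$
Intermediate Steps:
$r{\left(S \right)} = 4 S^{2}$ ($r{\left(S \right)} = \left(2 S\right)^{2} = 4 S^{2}$)
$- 5 r{\left(-5 \right)} = - 5 \cdot 4 \left(-5\right)^{2} = - 5 \cdot 4 \cdot 25 = \left(-5\right) 100 = -500$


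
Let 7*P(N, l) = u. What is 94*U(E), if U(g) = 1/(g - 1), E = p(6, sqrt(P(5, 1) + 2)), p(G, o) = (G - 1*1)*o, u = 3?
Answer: 329/209 + 235*sqrt(119)/209 ≈ 13.840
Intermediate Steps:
P(N, l) = 3/7 (P(N, l) = (1/7)*3 = 3/7)
p(G, o) = o*(-1 + G) (p(G, o) = (G - 1)*o = (-1 + G)*o = o*(-1 + G))
E = 5*sqrt(119)/7 (E = sqrt(3/7 + 2)*(-1 + 6) = sqrt(17/7)*5 = (sqrt(119)/7)*5 = 5*sqrt(119)/7 ≈ 7.7919)
U(g) = 1/(-1 + g)
94*U(E) = 94/(-1 + 5*sqrt(119)/7)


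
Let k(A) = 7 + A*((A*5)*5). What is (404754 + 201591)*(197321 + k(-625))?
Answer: 6040986736785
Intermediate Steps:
k(A) = 7 + 25*A² (k(A) = 7 + A*((5*A)*5) = 7 + A*(25*A) = 7 + 25*A²)
(404754 + 201591)*(197321 + k(-625)) = (404754 + 201591)*(197321 + (7 + 25*(-625)²)) = 606345*(197321 + (7 + 25*390625)) = 606345*(197321 + (7 + 9765625)) = 606345*(197321 + 9765632) = 606345*9962953 = 6040986736785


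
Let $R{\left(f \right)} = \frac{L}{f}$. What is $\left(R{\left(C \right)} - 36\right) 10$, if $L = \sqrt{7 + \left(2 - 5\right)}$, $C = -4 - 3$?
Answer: $- \frac{2540}{7} \approx -362.86$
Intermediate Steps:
$C = -7$
$L = 2$ ($L = \sqrt{7 + \left(2 - 5\right)} = \sqrt{7 - 3} = \sqrt{4} = 2$)
$R{\left(f \right)} = \frac{2}{f}$
$\left(R{\left(C \right)} - 36\right) 10 = \left(\frac{2}{-7} - 36\right) 10 = \left(2 \left(- \frac{1}{7}\right) - 36\right) 10 = \left(- \frac{2}{7} - 36\right) 10 = \left(- \frac{254}{7}\right) 10 = - \frac{2540}{7}$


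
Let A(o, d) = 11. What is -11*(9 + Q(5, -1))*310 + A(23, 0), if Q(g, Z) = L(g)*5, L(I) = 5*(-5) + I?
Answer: 310321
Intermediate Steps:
L(I) = -25 + I
Q(g, Z) = -125 + 5*g (Q(g, Z) = (-25 + g)*5 = -125 + 5*g)
-11*(9 + Q(5, -1))*310 + A(23, 0) = -11*(9 + (-125 + 5*5))*310 + 11 = -11*(9 + (-125 + 25))*310 + 11 = -11*(9 - 100)*310 + 11 = -11*(-91)*310 + 11 = 1001*310 + 11 = 310310 + 11 = 310321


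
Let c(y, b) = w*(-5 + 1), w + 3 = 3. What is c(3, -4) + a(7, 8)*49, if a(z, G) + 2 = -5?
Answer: -343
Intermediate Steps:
w = 0 (w = -3 + 3 = 0)
a(z, G) = -7 (a(z, G) = -2 - 5 = -7)
c(y, b) = 0 (c(y, b) = 0*(-5 + 1) = 0*(-4) = 0)
c(3, -4) + a(7, 8)*49 = 0 - 7*49 = 0 - 343 = -343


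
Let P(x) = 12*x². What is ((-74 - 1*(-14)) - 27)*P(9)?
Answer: -84564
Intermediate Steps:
((-74 - 1*(-14)) - 27)*P(9) = ((-74 - 1*(-14)) - 27)*(12*9²) = ((-74 + 14) - 27)*(12*81) = (-60 - 27)*972 = -87*972 = -84564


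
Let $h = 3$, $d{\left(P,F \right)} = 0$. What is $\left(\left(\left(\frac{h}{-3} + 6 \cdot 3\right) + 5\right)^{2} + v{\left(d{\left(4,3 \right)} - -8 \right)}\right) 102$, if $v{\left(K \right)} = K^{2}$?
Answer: $55896$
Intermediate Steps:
$\left(\left(\left(\frac{h}{-3} + 6 \cdot 3\right) + 5\right)^{2} + v{\left(d{\left(4,3 \right)} - -8 \right)}\right) 102 = \left(\left(\left(\frac{3}{-3} + 6 \cdot 3\right) + 5\right)^{2} + \left(0 - -8\right)^{2}\right) 102 = \left(\left(\left(3 \left(- \frac{1}{3}\right) + 18\right) + 5\right)^{2} + \left(0 + 8\right)^{2}\right) 102 = \left(\left(\left(-1 + 18\right) + 5\right)^{2} + 8^{2}\right) 102 = \left(\left(17 + 5\right)^{2} + 64\right) 102 = \left(22^{2} + 64\right) 102 = \left(484 + 64\right) 102 = 548 \cdot 102 = 55896$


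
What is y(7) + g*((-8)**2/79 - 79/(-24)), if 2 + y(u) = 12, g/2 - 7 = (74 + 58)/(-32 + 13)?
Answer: 187897/18012 ≈ 10.432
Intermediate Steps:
g = 2/19 (g = 14 + 2*((74 + 58)/(-32 + 13)) = 14 + 2*(132/(-19)) = 14 + 2*(132*(-1/19)) = 14 + 2*(-132/19) = 14 - 264/19 = 2/19 ≈ 0.10526)
y(u) = 10 (y(u) = -2 + 12 = 10)
y(7) + g*((-8)**2/79 - 79/(-24)) = 10 + 2*((-8)**2/79 - 79/(-24))/19 = 10 + 2*(64*(1/79) - 79*(-1/24))/19 = 10 + 2*(64/79 + 79/24)/19 = 10 + (2/19)*(7777/1896) = 10 + 7777/18012 = 187897/18012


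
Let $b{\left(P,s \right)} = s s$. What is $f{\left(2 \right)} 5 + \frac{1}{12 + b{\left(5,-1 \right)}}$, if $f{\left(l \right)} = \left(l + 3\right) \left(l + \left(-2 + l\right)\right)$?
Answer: $\frac{651}{13} \approx 50.077$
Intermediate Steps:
$b{\left(P,s \right)} = s^{2}$
$f{\left(l \right)} = \left(-2 + 2 l\right) \left(3 + l\right)$ ($f{\left(l \right)} = \left(3 + l\right) \left(-2 + 2 l\right) = \left(-2 + 2 l\right) \left(3 + l\right)$)
$f{\left(2 \right)} 5 + \frac{1}{12 + b{\left(5,-1 \right)}} = \left(-6 + 2 \cdot 2^{2} + 4 \cdot 2\right) 5 + \frac{1}{12 + \left(-1\right)^{2}} = \left(-6 + 2 \cdot 4 + 8\right) 5 + \frac{1}{12 + 1} = \left(-6 + 8 + 8\right) 5 + \frac{1}{13} = 10 \cdot 5 + \frac{1}{13} = 50 + \frac{1}{13} = \frac{651}{13}$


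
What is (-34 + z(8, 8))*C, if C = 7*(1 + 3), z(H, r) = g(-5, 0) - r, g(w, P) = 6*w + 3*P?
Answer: -2016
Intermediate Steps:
g(w, P) = 3*P + 6*w
z(H, r) = -30 - r (z(H, r) = (3*0 + 6*(-5)) - r = (0 - 30) - r = -30 - r)
C = 28 (C = 7*4 = 28)
(-34 + z(8, 8))*C = (-34 + (-30 - 1*8))*28 = (-34 + (-30 - 8))*28 = (-34 - 38)*28 = -72*28 = -2016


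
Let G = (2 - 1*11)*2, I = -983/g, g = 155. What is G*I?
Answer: 17694/155 ≈ 114.15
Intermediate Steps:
I = -983/155 ≈ -6.3419
G = -18 (G = (2 - 11)*2 = -9*2 = -18)
G*I = -18*(-983/155) = 17694/155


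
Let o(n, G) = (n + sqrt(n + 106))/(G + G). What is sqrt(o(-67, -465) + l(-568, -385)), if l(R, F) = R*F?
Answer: sqrt(189136394310 - 930*sqrt(39))/930 ≈ 467.63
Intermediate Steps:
l(R, F) = F*R
o(n, G) = (n + sqrt(106 + n))/(2*G) (o(n, G) = (n + sqrt(106 + n))/((2*G)) = (n + sqrt(106 + n))*(1/(2*G)) = (n + sqrt(106 + n))/(2*G))
sqrt(o(-67, -465) + l(-568, -385)) = sqrt((1/2)*(-67 + sqrt(106 - 67))/(-465) - 385*(-568)) = sqrt((1/2)*(-1/465)*(-67 + sqrt(39)) + 218680) = sqrt((67/930 - sqrt(39)/930) + 218680) = sqrt(203372467/930 - sqrt(39)/930)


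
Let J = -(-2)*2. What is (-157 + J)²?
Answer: 23409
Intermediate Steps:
J = 4 (J = -1*(-4) = 4)
(-157 + J)² = (-157 + 4)² = (-153)² = 23409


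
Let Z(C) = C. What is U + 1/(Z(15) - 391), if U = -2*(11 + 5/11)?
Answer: -94763/4136 ≈ -22.912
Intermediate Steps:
U = -252/11 (U = -2*(11 + 5*(1/11)) = -2*(11 + 5/11) = -2*126/11 = -252/11 ≈ -22.909)
U + 1/(Z(15) - 391) = -252/11 + 1/(15 - 391) = -252/11 + 1/(-376) = -252/11 - 1/376 = -94763/4136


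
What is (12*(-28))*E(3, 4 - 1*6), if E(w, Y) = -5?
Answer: 1680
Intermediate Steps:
(12*(-28))*E(3, 4 - 1*6) = (12*(-28))*(-5) = -336*(-5) = 1680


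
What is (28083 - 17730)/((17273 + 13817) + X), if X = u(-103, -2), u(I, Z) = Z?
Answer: 357/1072 ≈ 0.33302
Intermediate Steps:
X = -2
(28083 - 17730)/((17273 + 13817) + X) = (28083 - 17730)/((17273 + 13817) - 2) = 10353/(31090 - 2) = 10353/31088 = 10353*(1/31088) = 357/1072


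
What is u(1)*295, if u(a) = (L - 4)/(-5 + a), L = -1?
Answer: 1475/4 ≈ 368.75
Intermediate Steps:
u(a) = -5/(-5 + a) (u(a) = (-1 - 4)/(-5 + a) = -5/(-5 + a))
u(1)*295 = -5/(-5 + 1)*295 = -5/(-4)*295 = -5*(-¼)*295 = (5/4)*295 = 1475/4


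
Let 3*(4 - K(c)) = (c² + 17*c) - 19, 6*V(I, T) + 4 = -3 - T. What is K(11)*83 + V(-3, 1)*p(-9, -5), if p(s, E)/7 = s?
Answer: -22739/3 ≈ -7579.7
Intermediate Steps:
p(s, E) = 7*s
V(I, T) = -7/6 - T/6 (V(I, T) = -⅔ + (-3 - T)/6 = -⅔ + (-½ - T/6) = -7/6 - T/6)
K(c) = 31/3 - 17*c/3 - c²/3 (K(c) = 4 - ((c² + 17*c) - 19)/3 = 4 - (-19 + c² + 17*c)/3 = 4 + (19/3 - 17*c/3 - c²/3) = 31/3 - 17*c/3 - c²/3)
K(11)*83 + V(-3, 1)*p(-9, -5) = (31/3 - 17/3*11 - ⅓*11²)*83 + (-7/6 - ⅙*1)*(7*(-9)) = (31/3 - 187/3 - ⅓*121)*83 + (-7/6 - ⅙)*(-63) = (31/3 - 187/3 - 121/3)*83 - 4/3*(-63) = -277/3*83 + 84 = -22991/3 + 84 = -22739/3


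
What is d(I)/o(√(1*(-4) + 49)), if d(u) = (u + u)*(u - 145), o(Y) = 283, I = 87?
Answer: -10092/283 ≈ -35.661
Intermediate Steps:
d(u) = 2*u*(-145 + u) (d(u) = (2*u)*(-145 + u) = 2*u*(-145 + u))
d(I)/o(√(1*(-4) + 49)) = (2*87*(-145 + 87))/283 = (2*87*(-58))*(1/283) = -10092*1/283 = -10092/283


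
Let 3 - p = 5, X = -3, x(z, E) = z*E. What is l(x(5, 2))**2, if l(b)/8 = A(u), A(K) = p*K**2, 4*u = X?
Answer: 81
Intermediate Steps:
x(z, E) = E*z
p = -2 (p = 3 - 1*5 = 3 - 5 = -2)
u = -3/4 (u = (1/4)*(-3) = -3/4 ≈ -0.75000)
A(K) = -2*K**2
l(b) = -9 (l(b) = 8*(-2*(-3/4)**2) = 8*(-2*9/16) = 8*(-9/8) = -9)
l(x(5, 2))**2 = (-9)**2 = 81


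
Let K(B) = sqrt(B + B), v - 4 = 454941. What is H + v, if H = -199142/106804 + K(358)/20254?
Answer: 24294873319/53402 + sqrt(179)/10127 ≈ 4.5494e+5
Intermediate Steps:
v = 454945 (v = 4 + 454941 = 454945)
K(B) = sqrt(2)*sqrt(B) (K(B) = sqrt(2*B) = sqrt(2)*sqrt(B))
H = -99571/53402 + sqrt(179)/10127 (H = -199142/106804 + (sqrt(2)*sqrt(358))/20254 = -199142*1/106804 + (2*sqrt(179))*(1/20254) = -99571/53402 + sqrt(179)/10127 ≈ -1.8632)
H + v = (-99571/53402 + sqrt(179)/10127) + 454945 = 24294873319/53402 + sqrt(179)/10127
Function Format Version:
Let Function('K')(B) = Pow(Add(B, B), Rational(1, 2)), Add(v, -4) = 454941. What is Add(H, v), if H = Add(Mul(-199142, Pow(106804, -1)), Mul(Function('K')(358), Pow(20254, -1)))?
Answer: Add(Rational(24294873319, 53402), Mul(Rational(1, 10127), Pow(179, Rational(1, 2)))) ≈ 4.5494e+5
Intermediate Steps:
v = 454945 (v = Add(4, 454941) = 454945)
Function('K')(B) = Mul(Pow(2, Rational(1, 2)), Pow(B, Rational(1, 2))) (Function('K')(B) = Pow(Mul(2, B), Rational(1, 2)) = Mul(Pow(2, Rational(1, 2)), Pow(B, Rational(1, 2))))
H = Add(Rational(-99571, 53402), Mul(Rational(1, 10127), Pow(179, Rational(1, 2)))) (H = Add(Mul(-199142, Pow(106804, -1)), Mul(Mul(Pow(2, Rational(1, 2)), Pow(358, Rational(1, 2))), Pow(20254, -1))) = Add(Mul(-199142, Rational(1, 106804)), Mul(Mul(2, Pow(179, Rational(1, 2))), Rational(1, 20254))) = Add(Rational(-99571, 53402), Mul(Rational(1, 10127), Pow(179, Rational(1, 2)))) ≈ -1.8632)
Add(H, v) = Add(Add(Rational(-99571, 53402), Mul(Rational(1, 10127), Pow(179, Rational(1, 2)))), 454945) = Add(Rational(24294873319, 53402), Mul(Rational(1, 10127), Pow(179, Rational(1, 2))))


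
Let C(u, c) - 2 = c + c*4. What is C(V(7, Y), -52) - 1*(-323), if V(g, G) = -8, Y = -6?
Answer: 65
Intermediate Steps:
C(u, c) = 2 + 5*c (C(u, c) = 2 + (c + c*4) = 2 + (c + 4*c) = 2 + 5*c)
C(V(7, Y), -52) - 1*(-323) = (2 + 5*(-52)) - 1*(-323) = (2 - 260) + 323 = -258 + 323 = 65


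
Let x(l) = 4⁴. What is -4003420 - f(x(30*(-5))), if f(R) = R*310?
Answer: -4082780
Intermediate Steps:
x(l) = 256
f(R) = 310*R
-4003420 - f(x(30*(-5))) = -4003420 - 310*256 = -4003420 - 1*79360 = -4003420 - 79360 = -4082780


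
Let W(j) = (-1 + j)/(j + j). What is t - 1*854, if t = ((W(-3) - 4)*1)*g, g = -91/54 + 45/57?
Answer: -1309711/1539 ≈ -851.01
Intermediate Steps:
W(j) = (-1 + j)/(2*j) (W(j) = (-1 + j)/((2*j)) = (-1 + j)*(1/(2*j)) = (-1 + j)/(2*j))
g = -919/1026 (g = -91*1/54 + 45*(1/57) = -91/54 + 15/19 = -919/1026 ≈ -0.89571)
t = 4595/1539 (t = (((½)*(-1 - 3)/(-3) - 4)*1)*(-919/1026) = (((½)*(-⅓)*(-4) - 4)*1)*(-919/1026) = ((⅔ - 4)*1)*(-919/1026) = -10/3*1*(-919/1026) = -10/3*(-919/1026) = 4595/1539 ≈ 2.9857)
t - 1*854 = 4595/1539 - 1*854 = 4595/1539 - 854 = -1309711/1539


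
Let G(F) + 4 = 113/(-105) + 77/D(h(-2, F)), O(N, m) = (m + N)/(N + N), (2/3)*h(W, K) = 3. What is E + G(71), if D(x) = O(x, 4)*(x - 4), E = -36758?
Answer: -65331031/1785 ≈ -36600.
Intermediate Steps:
h(W, K) = 9/2 (h(W, K) = (3/2)*3 = 9/2)
O(N, m) = (N + m)/(2*N) (O(N, m) = (N + m)/((2*N)) = (N + m)*(1/(2*N)) = (N + m)/(2*N))
D(x) = (-4 + x)*(4 + x)/(2*x) (D(x) = ((x + 4)/(2*x))*(x - 4) = ((4 + x)/(2*x))*(-4 + x) = (-4 + x)*(4 + x)/(2*x))
G(F) = 281999/1785 (G(F) = -4 + (113/(-105) + 77/((½)*(9/2) - 8/9/2)) = -4 + (113*(-1/105) + 77/(9/4 - 8*2/9)) = -4 + (-113/105 + 77/(9/4 - 16/9)) = -4 + (-113/105 + 77/(17/36)) = -4 + (-113/105 + 77*(36/17)) = -4 + (-113/105 + 2772/17) = -4 + 289139/1785 = 281999/1785)
E + G(71) = -36758 + 281999/1785 = -65331031/1785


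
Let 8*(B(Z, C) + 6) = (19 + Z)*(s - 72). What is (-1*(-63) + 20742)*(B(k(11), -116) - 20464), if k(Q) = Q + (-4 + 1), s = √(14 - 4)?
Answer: -430933965 + 561735*√10/8 ≈ -4.3071e+8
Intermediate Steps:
s = √10 ≈ 3.1623
k(Q) = -3 + Q (k(Q) = Q - 3 = -3 + Q)
B(Z, C) = -6 + (-72 + √10)*(19 + Z)/8 (B(Z, C) = -6 + ((19 + Z)*(√10 - 72))/8 = -6 + ((19 + Z)*(-72 + √10))/8 = -6 + ((-72 + √10)*(19 + Z))/8 = -6 + (-72 + √10)*(19 + Z)/8)
(-1*(-63) + 20742)*(B(k(11), -116) - 20464) = (-1*(-63) + 20742)*((-177 - 9*(-3 + 11) + 19*√10/8 + (-3 + 11)*√10/8) - 20464) = (63 + 20742)*((-177 - 9*8 + 19*√10/8 + (⅛)*8*√10) - 20464) = 20805*((-177 - 72 + 19*√10/8 + √10) - 20464) = 20805*((-249 + 27*√10/8) - 20464) = 20805*(-20713 + 27*√10/8) = -430933965 + 561735*√10/8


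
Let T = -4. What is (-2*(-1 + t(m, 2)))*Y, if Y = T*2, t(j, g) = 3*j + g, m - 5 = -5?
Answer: 16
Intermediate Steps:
m = 0 (m = 5 - 5 = 0)
t(j, g) = g + 3*j
Y = -8 (Y = -4*2 = -8)
(-2*(-1 + t(m, 2)))*Y = -2*(-1 + (2 + 3*0))*(-8) = -2*(-1 + (2 + 0))*(-8) = -2*(-1 + 2)*(-8) = -2*1*(-8) = -2*(-8) = 16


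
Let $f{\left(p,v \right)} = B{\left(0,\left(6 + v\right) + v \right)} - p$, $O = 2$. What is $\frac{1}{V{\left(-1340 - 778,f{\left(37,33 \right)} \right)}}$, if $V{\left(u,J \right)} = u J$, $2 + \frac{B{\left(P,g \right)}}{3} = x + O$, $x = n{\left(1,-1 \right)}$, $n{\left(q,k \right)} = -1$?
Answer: $\frac{1}{84720} \approx 1.1804 \cdot 10^{-5}$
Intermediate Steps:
$x = -1$
$B{\left(P,g \right)} = -3$ ($B{\left(P,g \right)} = -6 + 3 \left(-1 + 2\right) = -6 + 3 \cdot 1 = -6 + 3 = -3$)
$f{\left(p,v \right)} = -3 - p$
$V{\left(u,J \right)} = J u$
$\frac{1}{V{\left(-1340 - 778,f{\left(37,33 \right)} \right)}} = \frac{1}{\left(-3 - 37\right) \left(-1340 - 778\right)} = \frac{1}{\left(-3 - 37\right) \left(-2118\right)} = \frac{1}{\left(-40\right) \left(-2118\right)} = \frac{1}{84720}$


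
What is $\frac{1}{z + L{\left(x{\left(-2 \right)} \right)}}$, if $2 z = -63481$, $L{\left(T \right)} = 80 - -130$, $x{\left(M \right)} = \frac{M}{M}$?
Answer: $- \frac{2}{63061} \approx -3.1715 \cdot 10^{-5}$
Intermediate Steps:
$x{\left(M \right)} = 1$
$L{\left(T \right)} = 210$ ($L{\left(T \right)} = 80 + 130 = 210$)
$z = - \frac{63481}{2}$ ($z = \frac{1}{2} \left(-63481\right) = - \frac{63481}{2} \approx -31741.0$)
$\frac{1}{z + L{\left(x{\left(-2 \right)} \right)}} = \frac{1}{- \frac{63481}{2} + 210} = \frac{1}{- \frac{63061}{2}} = - \frac{2}{63061}$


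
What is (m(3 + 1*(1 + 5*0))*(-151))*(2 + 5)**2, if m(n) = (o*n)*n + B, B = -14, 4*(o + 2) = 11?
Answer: 14798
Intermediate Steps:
o = 3/4 (o = -2 + (1/4)*11 = -2 + 11/4 = 3/4 ≈ 0.75000)
m(n) = -14 + 3*n**2/4 (m(n) = (3*n/4)*n - 14 = 3*n**2/4 - 14 = -14 + 3*n**2/4)
(m(3 + 1*(1 + 5*0))*(-151))*(2 + 5)**2 = ((-14 + 3*(3 + 1*(1 + 5*0))**2/4)*(-151))*(2 + 5)**2 = ((-14 + 3*(3 + 1*(1 + 0))**2/4)*(-151))*7**2 = ((-14 + 3*(3 + 1*1)**2/4)*(-151))*49 = ((-14 + 3*(3 + 1)**2/4)*(-151))*49 = ((-14 + (3/4)*4**2)*(-151))*49 = ((-14 + (3/4)*16)*(-151))*49 = ((-14 + 12)*(-151))*49 = -2*(-151)*49 = 302*49 = 14798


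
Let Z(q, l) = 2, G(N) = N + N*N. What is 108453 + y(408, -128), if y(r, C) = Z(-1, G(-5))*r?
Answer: 109269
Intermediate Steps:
G(N) = N + N²
y(r, C) = 2*r
108453 + y(408, -128) = 108453 + 2*408 = 108453 + 816 = 109269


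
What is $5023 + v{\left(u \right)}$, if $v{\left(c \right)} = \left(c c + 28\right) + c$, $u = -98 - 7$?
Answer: $15971$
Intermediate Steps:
$u = -105$
$v{\left(c \right)} = 28 + c + c^{2}$ ($v{\left(c \right)} = \left(c^{2} + 28\right) + c = \left(28 + c^{2}\right) + c = 28 + c + c^{2}$)
$5023 + v{\left(u \right)} = 5023 + \left(28 - 105 + \left(-105\right)^{2}\right) = 5023 + \left(28 - 105 + 11025\right) = 5023 + 10948 = 15971$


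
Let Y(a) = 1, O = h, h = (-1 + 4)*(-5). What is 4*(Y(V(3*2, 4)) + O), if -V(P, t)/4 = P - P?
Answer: -56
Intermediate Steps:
h = -15 (h = 3*(-5) = -15)
O = -15
V(P, t) = 0 (V(P, t) = -4*(P - P) = -4*0 = 0)
4*(Y(V(3*2, 4)) + O) = 4*(1 - 15) = 4*(-14) = -56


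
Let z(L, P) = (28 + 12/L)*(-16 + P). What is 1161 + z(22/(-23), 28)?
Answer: 14811/11 ≈ 1346.5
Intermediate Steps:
z(L, P) = (-16 + P)*(28 + 12/L)
1161 + z(22/(-23), 28) = 1161 + 4*(-48 + 3*28 + 7*(22/(-23))*(-16 + 28))/((22/(-23))) = 1161 + 4*(-48 + 84 + 7*(22*(-1/23))*12)/((22*(-1/23))) = 1161 + 4*(-48 + 84 + 7*(-22/23)*12)/(-22/23) = 1161 + 4*(-23/22)*(-48 + 84 - 1848/23) = 1161 + 4*(-23/22)*(-1020/23) = 1161 + 2040/11 = 14811/11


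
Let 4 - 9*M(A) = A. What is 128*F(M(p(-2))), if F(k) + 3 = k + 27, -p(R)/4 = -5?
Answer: 25600/9 ≈ 2844.4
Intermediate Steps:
p(R) = 20 (p(R) = -4*(-5) = 20)
M(A) = 4/9 - A/9
F(k) = 24 + k (F(k) = -3 + (k + 27) = -3 + (27 + k) = 24 + k)
128*F(M(p(-2))) = 128*(24 + (4/9 - ⅑*20)) = 128*(24 + (4/9 - 20/9)) = 128*(24 - 16/9) = 128*(200/9) = 25600/9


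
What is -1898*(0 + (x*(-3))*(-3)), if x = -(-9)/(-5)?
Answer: 153738/5 ≈ 30748.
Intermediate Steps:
x = -9/5 (x = -(-9)*(-1)/5 = -3*⅗ = -9/5 ≈ -1.8000)
-1898*(0 + (x*(-3))*(-3)) = -1898*(0 - 9/5*(-3)*(-3)) = -1898*(0 + (27/5)*(-3)) = -1898*(0 - 81/5) = -1898*(-81/5) = 153738/5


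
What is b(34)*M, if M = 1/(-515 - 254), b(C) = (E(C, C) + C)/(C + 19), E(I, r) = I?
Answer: -68/40757 ≈ -0.0016684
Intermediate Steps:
b(C) = 2*C/(19 + C) (b(C) = (C + C)/(C + 19) = (2*C)/(19 + C) = 2*C/(19 + C))
M = -1/769 (M = 1/(-769) = -1/769 ≈ -0.0013004)
b(34)*M = (2*34/(19 + 34))*(-1/769) = (2*34/53)*(-1/769) = (2*34*(1/53))*(-1/769) = (68/53)*(-1/769) = -68/40757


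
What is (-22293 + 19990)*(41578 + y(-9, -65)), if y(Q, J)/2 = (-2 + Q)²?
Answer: -96311460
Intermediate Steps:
y(Q, J) = 2*(-2 + Q)²
(-22293 + 19990)*(41578 + y(-9, -65)) = (-22293 + 19990)*(41578 + 2*(-2 - 9)²) = -2303*(41578 + 2*(-11)²) = -2303*(41578 + 2*121) = -2303*(41578 + 242) = -2303*41820 = -96311460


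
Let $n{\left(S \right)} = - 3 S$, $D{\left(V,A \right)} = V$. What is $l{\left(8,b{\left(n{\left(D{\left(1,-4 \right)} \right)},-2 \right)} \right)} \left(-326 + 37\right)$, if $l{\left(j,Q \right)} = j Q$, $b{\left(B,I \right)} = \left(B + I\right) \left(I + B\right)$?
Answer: $-57800$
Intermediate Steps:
$b{\left(B,I \right)} = \left(B + I\right)^{2}$ ($b{\left(B,I \right)} = \left(B + I\right) \left(B + I\right) = \left(B + I\right)^{2}$)
$l{\left(j,Q \right)} = Q j$
$l{\left(8,b{\left(n{\left(D{\left(1,-4 \right)} \right)},-2 \right)} \right)} \left(-326 + 37\right) = \left(\left(-3\right) 1 - 2\right)^{2} \cdot 8 \left(-326 + 37\right) = \left(-3 - 2\right)^{2} \cdot 8 \left(-289\right) = \left(-5\right)^{2} \cdot 8 \left(-289\right) = 25 \cdot 8 \left(-289\right) = 200 \left(-289\right) = -57800$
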